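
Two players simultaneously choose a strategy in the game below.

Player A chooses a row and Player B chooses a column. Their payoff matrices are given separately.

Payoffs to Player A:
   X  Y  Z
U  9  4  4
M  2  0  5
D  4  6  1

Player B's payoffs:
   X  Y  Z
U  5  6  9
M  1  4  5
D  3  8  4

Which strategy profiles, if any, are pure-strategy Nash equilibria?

Pure-strategy Nash equilibria: (M, Z); (D, Y)

Player A against X: payoffs 9, 2, 4 → best response U.
Player A against Y: payoffs 4, 0, 6 → best response D.
Player A against Z: payoffs 4, 5, 1 → best response M.
Player B against U: payoffs 5, 6, 9 → best response Z.
Player B against M: payoffs 1, 4, 5 → best response Z.
Player B against D: payoffs 3, 8, 4 → best response Y.
Mutual best responses: (M, Z); (D, Y).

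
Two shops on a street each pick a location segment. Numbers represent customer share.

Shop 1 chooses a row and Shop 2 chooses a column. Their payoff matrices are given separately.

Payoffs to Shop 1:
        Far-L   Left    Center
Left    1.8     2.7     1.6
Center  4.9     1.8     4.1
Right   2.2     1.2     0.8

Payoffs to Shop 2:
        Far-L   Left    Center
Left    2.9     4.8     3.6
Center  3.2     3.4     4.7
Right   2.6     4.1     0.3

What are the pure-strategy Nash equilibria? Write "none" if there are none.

For each player, find the best response to each opponent profile; mutual best responses are the pure NE.
Shop 1 against Far-L: payoffs 1.8, 4.9, 2.2 → best response Center.
Shop 1 against Left: payoffs 2.7, 1.8, 1.2 → best response Left.
Shop 1 against Center: payoffs 1.6, 4.1, 0.8 → best response Center.
Shop 2 against Left: payoffs 2.9, 4.8, 3.6 → best response Left.
Shop 2 against Center: payoffs 3.2, 3.4, 4.7 → best response Center.
Shop 2 against Right: payoffs 2.6, 4.1, 0.3 → best response Left.
Mutual best responses: (Left, Left); (Center, Center).

The pure Nash equilibria are (Left, Left) and (Center, Center).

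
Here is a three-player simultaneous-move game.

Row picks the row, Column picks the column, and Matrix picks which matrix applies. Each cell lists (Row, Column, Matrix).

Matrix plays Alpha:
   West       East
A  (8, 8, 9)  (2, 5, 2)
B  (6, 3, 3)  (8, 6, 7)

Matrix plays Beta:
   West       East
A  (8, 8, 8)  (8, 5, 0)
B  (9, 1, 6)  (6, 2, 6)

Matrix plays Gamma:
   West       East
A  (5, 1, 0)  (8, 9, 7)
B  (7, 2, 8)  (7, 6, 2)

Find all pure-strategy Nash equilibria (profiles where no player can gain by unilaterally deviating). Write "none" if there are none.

The pure Nash equilibria are (A, West, Alpha) and (A, East, Gamma) and (B, East, Alpha).

Row against (West, Alpha): payoffs 8, 6 → best response A.
Row against (West, Beta): payoffs 8, 9 → best response B.
Row against (West, Gamma): payoffs 5, 7 → best response B.
Row against (East, Alpha): payoffs 2, 8 → best response B.
Row against (East, Beta): payoffs 8, 6 → best response A.
Row against (East, Gamma): payoffs 8, 7 → best response A.
Column against (A, Alpha): payoffs 8, 5 → best response West.
Column against (A, Beta): payoffs 8, 5 → best response West.
Column against (A, Gamma): payoffs 1, 9 → best response East.
Column against (B, Alpha): payoffs 3, 6 → best response East.
Column against (B, Beta): payoffs 1, 2 → best response East.
Column against (B, Gamma): payoffs 2, 6 → best response East.
Matrix against (A, West): payoffs 9, 8, 0 → best response Alpha.
Matrix against (A, East): payoffs 2, 0, 7 → best response Gamma.
Matrix against (B, West): payoffs 3, 6, 8 → best response Gamma.
Matrix against (B, East): payoffs 7, 6, 2 → best response Alpha.
Mutual best responses: (A, West, Alpha); (A, East, Gamma); (B, East, Alpha).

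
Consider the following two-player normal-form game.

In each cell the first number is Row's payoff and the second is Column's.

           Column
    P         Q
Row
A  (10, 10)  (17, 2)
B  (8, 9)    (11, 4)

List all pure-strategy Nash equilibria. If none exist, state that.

For each strategy profile, look for a profitable unilateral deviation.
(A, P): Row gets 10, best alternative 8; Column gets 10, best alternative 2. No profitable deviation — NE.
(A, Q): Column can switch to P (2 → 10). Not NE.
(B, P): Row can switch to A (8 → 10). Not NE.
(B, Q): Row can switch to A (11 → 17). Not NE.

Pure NE: (A, P)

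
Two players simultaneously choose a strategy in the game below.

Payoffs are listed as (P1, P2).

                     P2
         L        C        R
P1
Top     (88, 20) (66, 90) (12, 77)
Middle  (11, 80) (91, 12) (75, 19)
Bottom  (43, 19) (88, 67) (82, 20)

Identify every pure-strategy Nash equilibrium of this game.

P1 against L: payoffs 88, 11, 43 → best response Top.
P1 against C: payoffs 66, 91, 88 → best response Middle.
P1 against R: payoffs 12, 75, 82 → best response Bottom.
P2 against Top: payoffs 20, 90, 77 → best response C.
P2 against Middle: payoffs 80, 12, 19 → best response L.
P2 against Bottom: payoffs 19, 67, 20 → best response C.
No profile is a mutual best response for all players.

No pure-strategy Nash equilibrium.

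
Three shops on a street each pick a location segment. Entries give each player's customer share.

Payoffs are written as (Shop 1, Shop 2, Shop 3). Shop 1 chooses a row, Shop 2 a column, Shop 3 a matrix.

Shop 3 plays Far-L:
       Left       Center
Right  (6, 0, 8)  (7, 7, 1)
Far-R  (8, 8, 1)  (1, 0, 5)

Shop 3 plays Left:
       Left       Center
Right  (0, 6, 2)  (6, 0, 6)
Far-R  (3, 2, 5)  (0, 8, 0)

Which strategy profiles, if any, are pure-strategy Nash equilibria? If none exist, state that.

There is no pure-strategy Nash equilibrium.

Shop 1 against (Left, Far-L): payoffs 6, 8 → best response Far-R.
Shop 1 against (Left, Left): payoffs 0, 3 → best response Far-R.
Shop 1 against (Center, Far-L): payoffs 7, 1 → best response Right.
Shop 1 against (Center, Left): payoffs 6, 0 → best response Right.
Shop 2 against (Right, Far-L): payoffs 0, 7 → best response Center.
Shop 2 against (Right, Left): payoffs 6, 0 → best response Left.
Shop 2 against (Far-R, Far-L): payoffs 8, 0 → best response Left.
Shop 2 against (Far-R, Left): payoffs 2, 8 → best response Center.
Shop 3 against (Right, Left): payoffs 8, 2 → best response Far-L.
Shop 3 against (Right, Center): payoffs 1, 6 → best response Left.
Shop 3 against (Far-R, Left): payoffs 1, 5 → best response Left.
Shop 3 against (Far-R, Center): payoffs 5, 0 → best response Far-L.
No profile is a mutual best response for all players.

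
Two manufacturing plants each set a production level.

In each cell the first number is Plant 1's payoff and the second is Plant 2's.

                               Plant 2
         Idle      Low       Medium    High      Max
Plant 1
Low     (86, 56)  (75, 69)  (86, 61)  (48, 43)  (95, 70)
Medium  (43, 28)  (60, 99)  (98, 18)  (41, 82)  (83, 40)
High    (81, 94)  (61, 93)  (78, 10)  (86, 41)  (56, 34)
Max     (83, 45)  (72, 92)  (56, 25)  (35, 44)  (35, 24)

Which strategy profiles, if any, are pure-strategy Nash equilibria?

The unique pure-strategy Nash equilibrium is (Low, Max).

Plant 1 against Idle: payoffs 86, 43, 81, 83 → best response Low.
Plant 1 against Low: payoffs 75, 60, 61, 72 → best response Low.
Plant 1 against Medium: payoffs 86, 98, 78, 56 → best response Medium.
Plant 1 against High: payoffs 48, 41, 86, 35 → best response High.
Plant 1 against Max: payoffs 95, 83, 56, 35 → best response Low.
Plant 2 against Low: payoffs 56, 69, 61, 43, 70 → best response Max.
Plant 2 against Medium: payoffs 28, 99, 18, 82, 40 → best response Low.
Plant 2 against High: payoffs 94, 93, 10, 41, 34 → best response Idle.
Plant 2 against Max: payoffs 45, 92, 25, 44, 24 → best response Low.
Mutual best responses: (Low, Max).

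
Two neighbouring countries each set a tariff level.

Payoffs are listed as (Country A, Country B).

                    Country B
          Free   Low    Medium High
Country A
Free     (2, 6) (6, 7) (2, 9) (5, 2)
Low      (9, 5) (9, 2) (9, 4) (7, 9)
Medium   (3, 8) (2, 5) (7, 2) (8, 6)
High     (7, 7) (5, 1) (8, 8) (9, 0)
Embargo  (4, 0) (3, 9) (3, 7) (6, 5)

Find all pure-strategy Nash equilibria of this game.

No pure-strategy Nash equilibrium.

(Free, Free): Country A can switch to Low (2 → 9). Not NE.
(Free, Low): Country A can switch to Low (6 → 9). Not NE.
(Free, Medium): Country A can switch to Low (2 → 9). Not NE.
(Free, High): Country A can switch to Low (5 → 7). Not NE.
(Low, Free): Country B can switch to High (5 → 9). Not NE.
(Low, Low): Country B can switch to Free (2 → 5). Not NE.
(Low, Medium): Country B can switch to Free (4 → 5). Not NE.
(Low, High): Country A can switch to Medium (7 → 8). Not NE.
(Medium, Free): Country A can switch to Low (3 → 9). Not NE.
(Medium, Low): Country A can switch to Free (2 → 6). Not NE.
(The remaining 10 profiles each have a profitable deviation by the same check.)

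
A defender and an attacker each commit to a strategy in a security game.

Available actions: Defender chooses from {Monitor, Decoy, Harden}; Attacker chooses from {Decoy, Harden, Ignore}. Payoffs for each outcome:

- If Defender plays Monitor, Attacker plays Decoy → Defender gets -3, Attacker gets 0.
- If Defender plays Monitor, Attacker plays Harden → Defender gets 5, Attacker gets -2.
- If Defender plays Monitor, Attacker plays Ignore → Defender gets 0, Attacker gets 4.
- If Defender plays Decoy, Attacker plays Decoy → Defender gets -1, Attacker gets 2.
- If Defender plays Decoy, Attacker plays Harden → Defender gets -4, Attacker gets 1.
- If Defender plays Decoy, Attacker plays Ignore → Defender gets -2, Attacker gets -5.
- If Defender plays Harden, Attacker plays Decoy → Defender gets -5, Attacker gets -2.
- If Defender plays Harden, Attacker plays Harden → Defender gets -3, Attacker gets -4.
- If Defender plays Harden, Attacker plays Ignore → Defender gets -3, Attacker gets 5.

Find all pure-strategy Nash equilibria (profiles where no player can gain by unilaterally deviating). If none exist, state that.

For each player, find the best response to each opponent profile; mutual best responses are the pure NE.
Defender against Decoy: payoffs -3, -1, -5 → best response Decoy.
Defender against Harden: payoffs 5, -4, -3 → best response Monitor.
Defender against Ignore: payoffs 0, -2, -3 → best response Monitor.
Attacker against Monitor: payoffs 0, -2, 4 → best response Ignore.
Attacker against Decoy: payoffs 2, 1, -5 → best response Decoy.
Attacker against Harden: payoffs -2, -4, 5 → best response Ignore.
Mutual best responses: (Monitor, Ignore); (Decoy, Decoy).

(Monitor, Ignore) and (Decoy, Decoy)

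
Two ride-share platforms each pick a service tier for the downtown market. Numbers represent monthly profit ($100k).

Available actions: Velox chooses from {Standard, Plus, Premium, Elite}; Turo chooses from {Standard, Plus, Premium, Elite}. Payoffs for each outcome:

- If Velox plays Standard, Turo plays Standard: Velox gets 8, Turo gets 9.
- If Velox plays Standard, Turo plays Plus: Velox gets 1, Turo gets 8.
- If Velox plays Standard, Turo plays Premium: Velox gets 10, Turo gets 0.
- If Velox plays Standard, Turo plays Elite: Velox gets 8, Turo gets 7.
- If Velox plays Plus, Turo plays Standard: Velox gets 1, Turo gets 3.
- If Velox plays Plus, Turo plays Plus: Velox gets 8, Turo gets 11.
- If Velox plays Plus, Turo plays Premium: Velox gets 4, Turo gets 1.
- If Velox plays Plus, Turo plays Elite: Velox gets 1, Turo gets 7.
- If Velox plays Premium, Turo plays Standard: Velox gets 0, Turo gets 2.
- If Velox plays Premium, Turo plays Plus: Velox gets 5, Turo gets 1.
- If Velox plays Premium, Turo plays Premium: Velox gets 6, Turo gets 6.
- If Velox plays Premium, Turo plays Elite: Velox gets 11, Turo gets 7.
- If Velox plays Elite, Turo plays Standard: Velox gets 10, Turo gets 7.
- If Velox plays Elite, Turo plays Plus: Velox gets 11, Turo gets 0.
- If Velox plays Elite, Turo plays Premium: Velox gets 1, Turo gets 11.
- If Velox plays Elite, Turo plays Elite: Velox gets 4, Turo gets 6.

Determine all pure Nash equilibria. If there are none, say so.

(Premium, Elite)

(Standard, Standard): Velox can switch to Elite (8 → 10). Not NE.
(Standard, Plus): Velox can switch to Plus (1 → 8). Not NE.
(Standard, Premium): Turo can switch to Standard (0 → 9). Not NE.
(Standard, Elite): Velox can switch to Premium (8 → 11). Not NE.
(Plus, Standard): Velox can switch to Standard (1 → 8). Not NE.
(Plus, Plus): Velox can switch to Elite (8 → 11). Not NE.
(Plus, Premium): Velox can switch to Standard (4 → 10). Not NE.
(Plus, Elite): Velox can switch to Standard (1 → 8). Not NE.
(Premium, Elite): Velox gets 11, best alternative 8; Turo gets 7, best alternative 6. No profitable deviation — NE.
(The remaining 7 profiles each have a profitable deviation by the same check.)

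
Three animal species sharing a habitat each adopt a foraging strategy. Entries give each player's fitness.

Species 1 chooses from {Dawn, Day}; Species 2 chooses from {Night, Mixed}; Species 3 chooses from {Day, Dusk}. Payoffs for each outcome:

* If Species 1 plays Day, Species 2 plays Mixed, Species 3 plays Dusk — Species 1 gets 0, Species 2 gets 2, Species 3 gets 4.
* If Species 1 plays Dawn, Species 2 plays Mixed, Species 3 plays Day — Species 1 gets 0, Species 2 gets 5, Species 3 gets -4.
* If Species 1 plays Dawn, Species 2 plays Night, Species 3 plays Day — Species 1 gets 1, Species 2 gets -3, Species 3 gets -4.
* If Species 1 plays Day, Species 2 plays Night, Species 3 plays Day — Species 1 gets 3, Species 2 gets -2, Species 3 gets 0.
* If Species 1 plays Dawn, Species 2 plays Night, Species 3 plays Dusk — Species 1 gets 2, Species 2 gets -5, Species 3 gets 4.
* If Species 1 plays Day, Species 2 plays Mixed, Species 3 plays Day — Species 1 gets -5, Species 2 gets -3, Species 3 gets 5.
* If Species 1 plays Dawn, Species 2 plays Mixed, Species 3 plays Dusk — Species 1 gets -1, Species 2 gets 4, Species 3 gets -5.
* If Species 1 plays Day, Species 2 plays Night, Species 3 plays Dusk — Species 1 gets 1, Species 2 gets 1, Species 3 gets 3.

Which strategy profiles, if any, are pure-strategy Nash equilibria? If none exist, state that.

Species 1 against (Night, Day): payoffs 1, 3 → best response Day.
Species 1 against (Night, Dusk): payoffs 2, 1 → best response Dawn.
Species 1 against (Mixed, Day): payoffs 0, -5 → best response Dawn.
Species 1 against (Mixed, Dusk): payoffs -1, 0 → best response Day.
Species 2 against (Dawn, Day): payoffs -3, 5 → best response Mixed.
Species 2 against (Dawn, Dusk): payoffs -5, 4 → best response Mixed.
Species 2 against (Day, Day): payoffs -2, -3 → best response Night.
Species 2 against (Day, Dusk): payoffs 1, 2 → best response Mixed.
Species 3 against (Dawn, Night): payoffs -4, 4 → best response Dusk.
Species 3 against (Dawn, Mixed): payoffs -4, -5 → best response Day.
Species 3 against (Day, Night): payoffs 0, 3 → best response Dusk.
Species 3 against (Day, Mixed): payoffs 5, 4 → best response Day.
Mutual best responses: (Dawn, Mixed, Day).

The unique pure-strategy Nash equilibrium is (Dawn, Mixed, Day).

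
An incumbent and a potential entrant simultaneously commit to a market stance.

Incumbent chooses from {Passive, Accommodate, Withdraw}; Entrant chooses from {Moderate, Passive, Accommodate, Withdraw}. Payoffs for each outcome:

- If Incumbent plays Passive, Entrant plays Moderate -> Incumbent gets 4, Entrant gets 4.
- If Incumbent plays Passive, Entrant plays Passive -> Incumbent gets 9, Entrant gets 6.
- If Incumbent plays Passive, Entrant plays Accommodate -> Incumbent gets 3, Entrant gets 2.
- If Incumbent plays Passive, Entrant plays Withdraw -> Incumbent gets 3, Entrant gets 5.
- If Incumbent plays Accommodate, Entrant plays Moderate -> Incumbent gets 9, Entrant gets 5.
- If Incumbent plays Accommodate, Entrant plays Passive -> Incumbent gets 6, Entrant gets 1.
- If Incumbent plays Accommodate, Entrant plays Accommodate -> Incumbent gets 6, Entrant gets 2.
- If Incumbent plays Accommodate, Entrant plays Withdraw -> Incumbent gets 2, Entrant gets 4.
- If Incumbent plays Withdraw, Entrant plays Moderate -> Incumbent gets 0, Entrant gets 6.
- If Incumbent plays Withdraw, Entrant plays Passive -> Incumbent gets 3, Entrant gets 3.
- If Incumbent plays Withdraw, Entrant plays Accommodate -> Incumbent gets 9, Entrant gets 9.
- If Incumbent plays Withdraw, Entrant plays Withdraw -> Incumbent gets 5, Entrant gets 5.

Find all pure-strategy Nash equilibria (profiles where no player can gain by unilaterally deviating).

Pure-strategy Nash equilibria: (Passive, Passive) and (Accommodate, Moderate) and (Withdraw, Accommodate)

Incumbent against Moderate: payoffs 4, 9, 0 → best response Accommodate.
Incumbent against Passive: payoffs 9, 6, 3 → best response Passive.
Incumbent against Accommodate: payoffs 3, 6, 9 → best response Withdraw.
Incumbent against Withdraw: payoffs 3, 2, 5 → best response Withdraw.
Entrant against Passive: payoffs 4, 6, 2, 5 → best response Passive.
Entrant against Accommodate: payoffs 5, 1, 2, 4 → best response Moderate.
Entrant against Withdraw: payoffs 6, 3, 9, 5 → best response Accommodate.
Mutual best responses: (Passive, Passive); (Accommodate, Moderate); (Withdraw, Accommodate).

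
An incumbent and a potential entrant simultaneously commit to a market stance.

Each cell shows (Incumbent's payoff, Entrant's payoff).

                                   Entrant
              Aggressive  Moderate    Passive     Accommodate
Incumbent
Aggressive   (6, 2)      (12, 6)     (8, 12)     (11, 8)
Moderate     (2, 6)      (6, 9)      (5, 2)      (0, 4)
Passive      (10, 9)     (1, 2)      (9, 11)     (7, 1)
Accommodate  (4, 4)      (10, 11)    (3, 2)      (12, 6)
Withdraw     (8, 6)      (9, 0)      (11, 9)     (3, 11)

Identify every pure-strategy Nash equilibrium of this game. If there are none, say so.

For each strategy profile, look for a profitable unilateral deviation.
(Aggressive, Aggressive): Incumbent can switch to Passive (6 → 10). Not NE.
(Aggressive, Moderate): Entrant can switch to Passive (6 → 12). Not NE.
(Aggressive, Passive): Incumbent can switch to Passive (8 → 9). Not NE.
(Aggressive, Accommodate): Incumbent can switch to Accommodate (11 → 12). Not NE.
(Moderate, Aggressive): Incumbent can switch to Aggressive (2 → 6). Not NE.
(Moderate, Moderate): Incumbent can switch to Aggressive (6 → 12). Not NE.
(Moderate, Passive): Incumbent can switch to Aggressive (5 → 8). Not NE.
(Moderate, Accommodate): Incumbent can switch to Aggressive (0 → 11). Not NE.
(The remaining 12 profiles each have a profitable deviation by the same check.)

No pure-strategy Nash equilibrium.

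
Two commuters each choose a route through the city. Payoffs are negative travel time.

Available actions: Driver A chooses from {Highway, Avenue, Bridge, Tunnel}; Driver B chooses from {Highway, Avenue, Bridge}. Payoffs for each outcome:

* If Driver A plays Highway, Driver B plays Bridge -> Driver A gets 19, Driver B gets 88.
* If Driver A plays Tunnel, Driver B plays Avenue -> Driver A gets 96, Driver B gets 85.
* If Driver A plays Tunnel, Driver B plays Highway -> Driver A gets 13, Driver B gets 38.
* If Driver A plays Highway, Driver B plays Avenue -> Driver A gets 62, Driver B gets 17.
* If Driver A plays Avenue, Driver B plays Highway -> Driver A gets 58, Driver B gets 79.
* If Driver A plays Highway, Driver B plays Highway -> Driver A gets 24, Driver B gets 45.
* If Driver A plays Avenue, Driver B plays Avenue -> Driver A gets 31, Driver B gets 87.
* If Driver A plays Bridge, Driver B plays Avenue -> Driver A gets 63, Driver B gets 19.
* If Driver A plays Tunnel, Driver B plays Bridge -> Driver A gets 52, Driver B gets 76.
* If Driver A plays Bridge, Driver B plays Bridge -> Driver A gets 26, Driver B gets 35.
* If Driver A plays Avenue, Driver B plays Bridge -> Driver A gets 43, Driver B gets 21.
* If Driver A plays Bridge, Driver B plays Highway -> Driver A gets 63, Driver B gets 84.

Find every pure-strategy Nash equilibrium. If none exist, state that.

Driver A against Highway: payoffs 24, 58, 63, 13 → best response Bridge.
Driver A against Avenue: payoffs 62, 31, 63, 96 → best response Tunnel.
Driver A against Bridge: payoffs 19, 43, 26, 52 → best response Tunnel.
Driver B against Highway: payoffs 45, 17, 88 → best response Bridge.
Driver B against Avenue: payoffs 79, 87, 21 → best response Avenue.
Driver B against Bridge: payoffs 84, 19, 35 → best response Highway.
Driver B against Tunnel: payoffs 38, 85, 76 → best response Avenue.
Mutual best responses: (Bridge, Highway); (Tunnel, Avenue).

(Bridge, Highway), (Tunnel, Avenue)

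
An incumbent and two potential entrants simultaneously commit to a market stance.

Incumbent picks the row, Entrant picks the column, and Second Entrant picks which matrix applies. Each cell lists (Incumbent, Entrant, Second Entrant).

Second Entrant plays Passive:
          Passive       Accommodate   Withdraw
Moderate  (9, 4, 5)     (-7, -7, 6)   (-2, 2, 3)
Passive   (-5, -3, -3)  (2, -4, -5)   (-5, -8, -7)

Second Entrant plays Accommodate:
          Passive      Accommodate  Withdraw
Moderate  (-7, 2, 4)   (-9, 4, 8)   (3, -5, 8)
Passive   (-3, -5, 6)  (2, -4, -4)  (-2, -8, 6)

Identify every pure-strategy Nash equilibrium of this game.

The pure Nash equilibria are (Moderate, Passive, Passive); (Passive, Accommodate, Accommodate).

Mark each player's best response to every combination of opponents' strategies; a profile where every player is best-responding is a pure Nash equilibrium.
Incumbent against (Passive, Passive): payoffs 9, -5 → best response Moderate.
Incumbent against (Passive, Accommodate): payoffs -7, -3 → best response Passive.
Incumbent against (Accommodate, Passive): payoffs -7, 2 → best response Passive.
Incumbent against (Accommodate, Accommodate): payoffs -9, 2 → best response Passive.
Incumbent against (Withdraw, Passive): payoffs -2, -5 → best response Moderate.
Incumbent against (Withdraw, Accommodate): payoffs 3, -2 → best response Moderate.
Entrant against (Moderate, Passive): payoffs 4, -7, 2 → best response Passive.
Entrant against (Moderate, Accommodate): payoffs 2, 4, -5 → best response Accommodate.
Entrant against (Passive, Passive): payoffs -3, -4, -8 → best response Passive.
Entrant against (Passive, Accommodate): payoffs -5, -4, -8 → best response Accommodate.
Second Entrant against (Moderate, Passive): payoffs 5, 4 → best response Passive.
Second Entrant against (Moderate, Accommodate): payoffs 6, 8 → best response Accommodate.
Second Entrant against (Moderate, Withdraw): payoffs 3, 8 → best response Accommodate.
Second Entrant against (Passive, Passive): payoffs -3, 6 → best response Accommodate.
Second Entrant against (Passive, Accommodate): payoffs -5, -4 → best response Accommodate.
Second Entrant against (Passive, Withdraw): payoffs -7, 6 → best response Accommodate.
Mutual best responses: (Moderate, Passive, Passive); (Passive, Accommodate, Accommodate).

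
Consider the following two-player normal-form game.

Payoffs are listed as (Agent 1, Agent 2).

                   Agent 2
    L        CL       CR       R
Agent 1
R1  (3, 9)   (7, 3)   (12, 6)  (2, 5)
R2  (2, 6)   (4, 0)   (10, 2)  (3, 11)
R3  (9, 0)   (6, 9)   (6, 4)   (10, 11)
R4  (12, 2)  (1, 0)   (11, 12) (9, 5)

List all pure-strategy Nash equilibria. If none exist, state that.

The unique pure-strategy Nash equilibrium is (R3, R).

(R1, L): Agent 1 can switch to R3 (3 → 9). Not NE.
(R1, CL): Agent 2 can switch to L (3 → 9). Not NE.
(R1, CR): Agent 2 can switch to L (6 → 9). Not NE.
(R1, R): Agent 1 can switch to R2 (2 → 3). Not NE.
(R2, L): Agent 1 can switch to R1 (2 → 3). Not NE.
(R2, CL): Agent 1 can switch to R1 (4 → 7). Not NE.
(R2, CR): Agent 1 can switch to R1 (10 → 12). Not NE.
(R2, R): Agent 1 can switch to R3 (3 → 10). Not NE.
(R3, R): Agent 1 gets 10, best alternative 9; Agent 2 gets 11, best alternative 9. No profitable deviation — NE.
(The remaining 7 profiles each have a profitable deviation by the same check.)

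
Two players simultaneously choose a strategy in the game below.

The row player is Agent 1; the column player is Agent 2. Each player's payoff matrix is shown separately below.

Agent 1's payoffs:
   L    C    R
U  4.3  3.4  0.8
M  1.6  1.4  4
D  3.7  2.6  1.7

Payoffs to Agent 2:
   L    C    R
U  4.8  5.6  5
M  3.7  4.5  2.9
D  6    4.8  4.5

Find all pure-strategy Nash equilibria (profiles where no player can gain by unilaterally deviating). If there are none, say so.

Agent 1 against L: payoffs 4.3, 1.6, 3.7 → best response U.
Agent 1 against C: payoffs 3.4, 1.4, 2.6 → best response U.
Agent 1 against R: payoffs 0.8, 4, 1.7 → best response M.
Agent 2 against U: payoffs 4.8, 5.6, 5 → best response C.
Agent 2 against M: payoffs 3.7, 4.5, 2.9 → best response C.
Agent 2 against D: payoffs 6, 4.8, 4.5 → best response L.
Mutual best responses: (U, C).

(U, C)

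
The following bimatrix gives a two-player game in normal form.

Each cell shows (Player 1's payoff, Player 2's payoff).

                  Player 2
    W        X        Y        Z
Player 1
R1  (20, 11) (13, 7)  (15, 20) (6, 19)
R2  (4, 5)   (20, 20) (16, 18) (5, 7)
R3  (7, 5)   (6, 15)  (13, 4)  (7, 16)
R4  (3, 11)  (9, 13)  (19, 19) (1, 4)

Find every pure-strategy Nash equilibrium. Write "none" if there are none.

The pure Nash equilibria are (R2, X); (R3, Z); (R4, Y).

Player 1 against W: payoffs 20, 4, 7, 3 → best response R1.
Player 1 against X: payoffs 13, 20, 6, 9 → best response R2.
Player 1 against Y: payoffs 15, 16, 13, 19 → best response R4.
Player 1 against Z: payoffs 6, 5, 7, 1 → best response R3.
Player 2 against R1: payoffs 11, 7, 20, 19 → best response Y.
Player 2 against R2: payoffs 5, 20, 18, 7 → best response X.
Player 2 against R3: payoffs 5, 15, 4, 16 → best response Z.
Player 2 against R4: payoffs 11, 13, 19, 4 → best response Y.
Mutual best responses: (R2, X); (R3, Z); (R4, Y).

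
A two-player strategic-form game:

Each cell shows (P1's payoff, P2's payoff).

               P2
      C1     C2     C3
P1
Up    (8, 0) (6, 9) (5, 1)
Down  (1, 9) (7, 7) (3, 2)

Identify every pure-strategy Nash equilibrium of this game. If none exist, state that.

There is no pure-strategy Nash equilibrium.

Mark each player's best response to every combination of opponents' strategies; a profile where every player is best-responding is a pure Nash equilibrium.
P1 against C1: payoffs 8, 1 → best response Up.
P1 against C2: payoffs 6, 7 → best response Down.
P1 against C3: payoffs 5, 3 → best response Up.
P2 against Up: payoffs 0, 9, 1 → best response C2.
P2 against Down: payoffs 9, 7, 2 → best response C1.
No profile is a mutual best response for all players.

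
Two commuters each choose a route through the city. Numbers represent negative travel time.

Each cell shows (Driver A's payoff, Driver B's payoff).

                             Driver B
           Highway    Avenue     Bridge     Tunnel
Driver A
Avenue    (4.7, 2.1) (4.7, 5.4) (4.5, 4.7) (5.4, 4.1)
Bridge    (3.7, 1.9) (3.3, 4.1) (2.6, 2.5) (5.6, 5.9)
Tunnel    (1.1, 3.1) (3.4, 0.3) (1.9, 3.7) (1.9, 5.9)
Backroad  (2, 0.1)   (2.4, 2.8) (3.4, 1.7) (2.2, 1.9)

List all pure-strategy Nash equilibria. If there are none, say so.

Driver A against Highway: payoffs 4.7, 3.7, 1.1, 2 → best response Avenue.
Driver A against Avenue: payoffs 4.7, 3.3, 3.4, 2.4 → best response Avenue.
Driver A against Bridge: payoffs 4.5, 2.6, 1.9, 3.4 → best response Avenue.
Driver A against Tunnel: payoffs 5.4, 5.6, 1.9, 2.2 → best response Bridge.
Driver B against Avenue: payoffs 2.1, 5.4, 4.7, 4.1 → best response Avenue.
Driver B against Bridge: payoffs 1.9, 4.1, 2.5, 5.9 → best response Tunnel.
Driver B against Tunnel: payoffs 3.1, 0.3, 3.7, 5.9 → best response Tunnel.
Driver B against Backroad: payoffs 0.1, 2.8, 1.7, 1.9 → best response Avenue.
Mutual best responses: (Avenue, Avenue); (Bridge, Tunnel).

Pure-strategy Nash equilibria: (Avenue, Avenue); (Bridge, Tunnel)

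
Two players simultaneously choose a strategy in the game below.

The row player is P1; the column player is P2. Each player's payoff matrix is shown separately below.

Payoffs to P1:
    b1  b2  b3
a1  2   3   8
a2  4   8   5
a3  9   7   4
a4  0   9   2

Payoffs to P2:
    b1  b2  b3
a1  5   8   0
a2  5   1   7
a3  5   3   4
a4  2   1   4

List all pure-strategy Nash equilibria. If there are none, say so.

(a3, b1)

Check each profile: it is a Nash equilibrium iff no player can strictly gain by switching unilaterally.
(a1, b1): P1 can switch to a2 (2 → 4). Not NE.
(a1, b2): P1 can switch to a2 (3 → 8). Not NE.
(a1, b3): P2 can switch to b1 (0 → 5). Not NE.
(a2, b1): P1 can switch to a3 (4 → 9). Not NE.
(a2, b2): P1 can switch to a4 (8 → 9). Not NE.
(a2, b3): P1 can switch to a1 (5 → 8). Not NE.
(a3, b1): P1 gets 9, best alternative 4; P2 gets 5, best alternative 4. No profitable deviation — NE.
(a3, b2): P1 can switch to a2 (7 → 8). Not NE.
(a3, b3): P1 can switch to a1 (4 → 8). Not NE.
(a4, b1): P1 can switch to a1 (0 → 2). Not NE.
(a4, b2): P2 can switch to b1 (1 → 2). Not NE.
(The remaining 1 profile has a profitable deviation by the same check.)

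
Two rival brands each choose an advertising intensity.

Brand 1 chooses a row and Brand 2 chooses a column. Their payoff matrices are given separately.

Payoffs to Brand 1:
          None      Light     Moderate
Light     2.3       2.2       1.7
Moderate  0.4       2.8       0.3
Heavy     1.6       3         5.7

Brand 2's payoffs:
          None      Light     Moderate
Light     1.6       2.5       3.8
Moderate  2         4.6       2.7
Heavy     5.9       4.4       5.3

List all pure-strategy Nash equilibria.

There is no pure-strategy Nash equilibrium.

Mark each player's best response to every combination of opponents' strategies; a profile where every player is best-responding is a pure Nash equilibrium.
Brand 1 against None: payoffs 2.3, 0.4, 1.6 → best response Light.
Brand 1 against Light: payoffs 2.2, 2.8, 3 → best response Heavy.
Brand 1 against Moderate: payoffs 1.7, 0.3, 5.7 → best response Heavy.
Brand 2 against Light: payoffs 1.6, 2.5, 3.8 → best response Moderate.
Brand 2 against Moderate: payoffs 2, 4.6, 2.7 → best response Light.
Brand 2 against Heavy: payoffs 5.9, 4.4, 5.3 → best response None.
No profile is a mutual best response for all players.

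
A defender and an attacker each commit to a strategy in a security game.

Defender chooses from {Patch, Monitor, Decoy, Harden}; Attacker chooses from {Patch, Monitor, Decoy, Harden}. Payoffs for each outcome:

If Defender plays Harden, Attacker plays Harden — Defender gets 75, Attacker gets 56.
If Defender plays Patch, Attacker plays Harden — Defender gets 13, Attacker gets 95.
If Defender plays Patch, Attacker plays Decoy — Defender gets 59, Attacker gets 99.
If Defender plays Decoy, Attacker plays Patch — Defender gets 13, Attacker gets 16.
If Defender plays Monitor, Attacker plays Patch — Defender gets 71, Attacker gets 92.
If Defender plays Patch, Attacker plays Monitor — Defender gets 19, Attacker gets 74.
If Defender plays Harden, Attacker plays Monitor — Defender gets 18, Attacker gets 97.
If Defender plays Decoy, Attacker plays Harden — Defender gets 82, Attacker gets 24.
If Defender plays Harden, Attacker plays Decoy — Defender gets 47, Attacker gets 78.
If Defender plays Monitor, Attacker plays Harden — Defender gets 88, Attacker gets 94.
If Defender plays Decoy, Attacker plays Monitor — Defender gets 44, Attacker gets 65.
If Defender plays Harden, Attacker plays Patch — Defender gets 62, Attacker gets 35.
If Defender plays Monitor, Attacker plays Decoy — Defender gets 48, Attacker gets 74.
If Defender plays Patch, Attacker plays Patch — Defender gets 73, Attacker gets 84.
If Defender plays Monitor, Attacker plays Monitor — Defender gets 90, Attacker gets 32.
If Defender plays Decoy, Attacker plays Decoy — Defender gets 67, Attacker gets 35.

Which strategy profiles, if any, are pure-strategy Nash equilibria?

The unique pure-strategy Nash equilibrium is (Monitor, Harden).

(Patch, Patch): Attacker can switch to Decoy (84 → 99). Not NE.
(Patch, Monitor): Defender can switch to Monitor (19 → 90). Not NE.
(Patch, Decoy): Defender can switch to Decoy (59 → 67). Not NE.
(Patch, Harden): Defender can switch to Monitor (13 → 88). Not NE.
(Monitor, Patch): Defender can switch to Patch (71 → 73). Not NE.
(Monitor, Monitor): Attacker can switch to Patch (32 → 92). Not NE.
(Monitor, Decoy): Defender can switch to Patch (48 → 59). Not NE.
(Monitor, Harden): Defender gets 88, best alternative 82; Attacker gets 94, best alternative 92. No profitable deviation — NE.
(Decoy, Patch): Defender can switch to Patch (13 → 73). Not NE.
(Decoy, Monitor): Defender can switch to Monitor (44 → 90). Not NE.
(Decoy, Decoy): Attacker can switch to Monitor (35 → 65). Not NE.
(Decoy, Harden): Defender can switch to Monitor (82 → 88). Not NE.
(Harden, Patch): Defender can switch to Patch (62 → 73). Not NE.
(The remaining 3 profiles each have a profitable deviation by the same check.)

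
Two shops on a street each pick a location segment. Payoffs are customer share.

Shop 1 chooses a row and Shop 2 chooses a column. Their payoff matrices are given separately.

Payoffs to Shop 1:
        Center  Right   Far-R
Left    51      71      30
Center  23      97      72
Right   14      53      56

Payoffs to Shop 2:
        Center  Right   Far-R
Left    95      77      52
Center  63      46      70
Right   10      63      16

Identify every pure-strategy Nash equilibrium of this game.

Mark each player's best response to every combination of opponents' strategies; a profile where every player is best-responding is a pure Nash equilibrium.
Shop 1 against Center: payoffs 51, 23, 14 → best response Left.
Shop 1 against Right: payoffs 71, 97, 53 → best response Center.
Shop 1 against Far-R: payoffs 30, 72, 56 → best response Center.
Shop 2 against Left: payoffs 95, 77, 52 → best response Center.
Shop 2 against Center: payoffs 63, 46, 70 → best response Far-R.
Shop 2 against Right: payoffs 10, 63, 16 → best response Right.
Mutual best responses: (Left, Center); (Center, Far-R).

Pure-strategy Nash equilibria: (Left, Center), (Center, Far-R)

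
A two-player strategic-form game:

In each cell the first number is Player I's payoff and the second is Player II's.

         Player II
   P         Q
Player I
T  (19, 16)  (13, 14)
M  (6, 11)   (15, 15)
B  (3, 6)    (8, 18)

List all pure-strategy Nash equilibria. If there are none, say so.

Pure-strategy Nash equilibria: (T, P), (M, Q)

For each strategy profile, look for a profitable unilateral deviation.
(T, P): Player I gets 19, best alternative 6; Player II gets 16, best alternative 14. No profitable deviation — NE.
(T, Q): Player I can switch to M (13 → 15). Not NE.
(M, P): Player I can switch to T (6 → 19). Not NE.
(M, Q): Player I gets 15, best alternative 13; Player II gets 15, best alternative 11. No profitable deviation — NE.
(B, P): Player I can switch to T (3 → 19). Not NE.
(B, Q): Player I can switch to T (8 → 13). Not NE.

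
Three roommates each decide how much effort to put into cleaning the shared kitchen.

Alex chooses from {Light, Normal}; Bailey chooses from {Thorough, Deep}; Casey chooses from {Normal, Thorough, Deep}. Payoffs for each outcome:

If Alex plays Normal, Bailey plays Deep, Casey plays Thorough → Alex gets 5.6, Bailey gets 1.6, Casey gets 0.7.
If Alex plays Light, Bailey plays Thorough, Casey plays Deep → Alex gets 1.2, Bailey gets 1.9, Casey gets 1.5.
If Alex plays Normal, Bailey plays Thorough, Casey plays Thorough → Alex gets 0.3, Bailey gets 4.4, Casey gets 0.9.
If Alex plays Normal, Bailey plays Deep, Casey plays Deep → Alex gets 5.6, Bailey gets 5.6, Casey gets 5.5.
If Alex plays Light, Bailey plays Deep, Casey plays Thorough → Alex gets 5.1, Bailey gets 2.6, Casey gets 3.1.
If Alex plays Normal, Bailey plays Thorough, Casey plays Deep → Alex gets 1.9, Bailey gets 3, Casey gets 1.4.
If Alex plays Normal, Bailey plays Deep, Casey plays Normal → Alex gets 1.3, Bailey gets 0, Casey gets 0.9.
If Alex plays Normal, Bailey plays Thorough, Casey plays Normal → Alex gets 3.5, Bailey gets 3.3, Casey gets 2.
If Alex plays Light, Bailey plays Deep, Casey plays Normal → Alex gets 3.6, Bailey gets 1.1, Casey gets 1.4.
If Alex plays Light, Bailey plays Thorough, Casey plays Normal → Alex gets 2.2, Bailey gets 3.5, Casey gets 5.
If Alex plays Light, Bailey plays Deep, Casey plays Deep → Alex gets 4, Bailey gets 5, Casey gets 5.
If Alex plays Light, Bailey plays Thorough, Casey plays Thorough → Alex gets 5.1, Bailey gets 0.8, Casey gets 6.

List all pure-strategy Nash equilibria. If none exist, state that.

Pure-strategy Nash equilibria: (Normal, Thorough, Normal) and (Normal, Deep, Deep)

Check each profile: it is a Nash equilibrium iff no player can strictly gain by switching unilaterally.
(Light, Thorough, Normal): Alex can switch to Normal (2.2 → 3.5). Not NE.
(Light, Thorough, Thorough): Bailey can switch to Deep (0.8 → 2.6). Not NE.
(Light, Thorough, Deep): Alex can switch to Normal (1.2 → 1.9). Not NE.
(Light, Deep, Normal): Bailey can switch to Thorough (1.1 → 3.5). Not NE.
(Light, Deep, Thorough): Alex can switch to Normal (5.1 → 5.6). Not NE.
(Light, Deep, Deep): Alex can switch to Normal (4 → 5.6). Not NE.
(Normal, Thorough, Normal): Alex gets 3.5, best alternative 2.2; Bailey gets 3.3, best alternative 0; Casey gets 2, best alternative 1.4. No profitable deviation — NE.
(Normal, Deep, Deep): Alex gets 5.6, best alternative 4; Bailey gets 5.6, best alternative 3; Casey gets 5.5, best alternative 0.9. No profitable deviation — NE.
(The remaining 4 profiles each have a profitable deviation by the same check.)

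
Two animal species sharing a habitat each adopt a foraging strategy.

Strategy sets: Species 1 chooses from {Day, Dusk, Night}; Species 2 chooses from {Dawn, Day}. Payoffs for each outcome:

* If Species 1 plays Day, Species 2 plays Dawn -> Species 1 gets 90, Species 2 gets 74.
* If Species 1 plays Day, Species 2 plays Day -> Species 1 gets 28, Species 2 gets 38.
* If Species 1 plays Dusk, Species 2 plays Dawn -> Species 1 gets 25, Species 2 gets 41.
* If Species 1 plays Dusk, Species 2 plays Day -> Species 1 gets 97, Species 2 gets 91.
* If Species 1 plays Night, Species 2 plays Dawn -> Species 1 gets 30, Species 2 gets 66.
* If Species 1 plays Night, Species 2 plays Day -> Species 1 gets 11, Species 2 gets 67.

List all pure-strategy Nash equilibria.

Pure-strategy Nash equilibria: (Day, Dawn); (Dusk, Day)

Species 1 against Dawn: payoffs 90, 25, 30 → best response Day.
Species 1 against Day: payoffs 28, 97, 11 → best response Dusk.
Species 2 against Day: payoffs 74, 38 → best response Dawn.
Species 2 against Dusk: payoffs 41, 91 → best response Day.
Species 2 against Night: payoffs 66, 67 → best response Day.
Mutual best responses: (Day, Dawn); (Dusk, Day).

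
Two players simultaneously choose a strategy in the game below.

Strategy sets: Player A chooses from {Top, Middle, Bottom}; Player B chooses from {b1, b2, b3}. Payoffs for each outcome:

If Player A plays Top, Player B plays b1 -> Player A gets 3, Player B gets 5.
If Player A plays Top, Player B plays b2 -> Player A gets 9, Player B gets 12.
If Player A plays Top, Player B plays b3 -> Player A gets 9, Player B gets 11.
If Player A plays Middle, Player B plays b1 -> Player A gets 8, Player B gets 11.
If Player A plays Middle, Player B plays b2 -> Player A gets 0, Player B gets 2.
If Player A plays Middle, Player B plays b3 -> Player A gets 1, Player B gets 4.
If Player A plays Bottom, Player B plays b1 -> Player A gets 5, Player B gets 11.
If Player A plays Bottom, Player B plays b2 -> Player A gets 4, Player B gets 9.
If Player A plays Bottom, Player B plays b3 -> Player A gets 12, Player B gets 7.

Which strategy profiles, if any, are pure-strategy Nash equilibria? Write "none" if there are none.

Player A against b1: payoffs 3, 8, 5 → best response Middle.
Player A against b2: payoffs 9, 0, 4 → best response Top.
Player A against b3: payoffs 9, 1, 12 → best response Bottom.
Player B against Top: payoffs 5, 12, 11 → best response b2.
Player B against Middle: payoffs 11, 2, 4 → best response b1.
Player B against Bottom: payoffs 11, 9, 7 → best response b1.
Mutual best responses: (Top, b2); (Middle, b1).

The pure Nash equilibria are (Top, b2); (Middle, b1).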